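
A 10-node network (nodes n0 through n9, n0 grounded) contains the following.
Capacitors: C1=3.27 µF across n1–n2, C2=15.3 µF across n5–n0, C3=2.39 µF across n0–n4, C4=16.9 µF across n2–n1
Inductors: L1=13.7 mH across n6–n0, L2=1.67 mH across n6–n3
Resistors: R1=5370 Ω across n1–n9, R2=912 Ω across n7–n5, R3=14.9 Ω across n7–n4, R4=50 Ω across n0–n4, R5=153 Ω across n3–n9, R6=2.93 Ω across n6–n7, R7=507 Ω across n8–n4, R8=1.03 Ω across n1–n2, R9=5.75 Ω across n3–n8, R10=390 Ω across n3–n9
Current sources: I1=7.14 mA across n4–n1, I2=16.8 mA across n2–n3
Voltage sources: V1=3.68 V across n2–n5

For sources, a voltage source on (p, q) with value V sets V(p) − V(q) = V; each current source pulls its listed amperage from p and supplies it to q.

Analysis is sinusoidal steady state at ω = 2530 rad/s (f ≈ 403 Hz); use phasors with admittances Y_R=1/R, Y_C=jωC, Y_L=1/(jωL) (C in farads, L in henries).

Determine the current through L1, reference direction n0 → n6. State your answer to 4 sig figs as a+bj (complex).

MNA unknowns: 9 node voltages V₁..V_9 plus 1 source current (V1)
C1: Y=0.000+0.008273j on G[1,2]
L1: Y=0.000-0.02885j on G[6,0]
R1: Y=0.0001862+0.000j on G[1,9]
R2: Y=0.001096+0.000j on G[7,5]
R3: Y=0.06711+0.000j on G[7,4]
C2: Y=0.000+0.03871j on G[5,0]
I1: z[4]−=0.00714, z[1]+=0.00714
C3: Y=0.000+0.006047j on G[0,4]
R4: Y=0.02000+0.000j on G[0,4]
R5: Y=0.006536+0.000j on G[3,9]
R6: Y=0.3413+0.000j on G[6,7]
R7: Y=0.001972+0.000j on G[8,4]
R8: Y=0.9709+0.000j on G[1,2]
L2: Y=0.000-0.2367j on G[6,3]
C4: Y=0.000+0.04276j on G[2,1]
R9: Y=0.1739+0.000j on G[3,8]
R10: Y=0.002564+0.000j on G[3,9]
I2: z[2]−=0.0168, z[3]+=0.0168
V1: row V2−V5=3.68, i_V1 at 2,5
solve → V1=3.690+0.2607j, V2=3.683+0.2611j, V3=0.1997+0.4245j, V4=0.07550+0.2575j, V5=0.002900+0.2611j, V6=0.1982+0.3519j, V7=0.1776+0.3362j, V8=0.1983+0.4227j, V9=0.2697+0.4213j
aux → i_V1=-0.01030+2.989e-05j

-0.01015+0.005719j A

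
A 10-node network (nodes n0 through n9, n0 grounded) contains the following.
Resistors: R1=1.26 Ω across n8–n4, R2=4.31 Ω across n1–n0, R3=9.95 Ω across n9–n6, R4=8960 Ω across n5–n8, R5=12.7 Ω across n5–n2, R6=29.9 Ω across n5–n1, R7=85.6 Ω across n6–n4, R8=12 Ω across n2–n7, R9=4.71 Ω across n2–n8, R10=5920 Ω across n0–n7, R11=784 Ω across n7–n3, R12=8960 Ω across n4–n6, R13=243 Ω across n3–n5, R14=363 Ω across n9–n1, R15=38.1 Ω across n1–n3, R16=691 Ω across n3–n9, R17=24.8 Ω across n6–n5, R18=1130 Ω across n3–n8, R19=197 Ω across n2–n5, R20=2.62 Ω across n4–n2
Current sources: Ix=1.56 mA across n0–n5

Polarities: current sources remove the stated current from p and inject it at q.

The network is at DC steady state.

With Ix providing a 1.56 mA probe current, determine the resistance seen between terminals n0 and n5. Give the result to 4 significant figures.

Apply KCL at each of the 9 non-ground nodes and solve the resulting linear system.
Node n1: branches {R2, R6, R14, R15} → V_1 = 0.006693
Node n2: branches {R5, R8, R9, R19, R20} → V_2 = 0.04291
Node n3: branches {R11, R13, R15, R16, R18} → V_3 = 0.01490
Node n4: branches {R1, R7, R12, R20} → V_4 = 0.04284
Node n5: branches {R4, R5, R6, R13, R17, R19, Ix} → V_5 = 0.04394
Node n6: branches {R3, R7, R12, R17} → V_6 = 0.04124
Node n7: branches {R8, R10, R11} → V_7 = 0.04241
Node n8: branches {R1, R4, R9, R18} → V_8 = 0.04283
Node n9: branches {R3, R14, R16} → V_9 = 0.03996

R_eq = 28.17 Ω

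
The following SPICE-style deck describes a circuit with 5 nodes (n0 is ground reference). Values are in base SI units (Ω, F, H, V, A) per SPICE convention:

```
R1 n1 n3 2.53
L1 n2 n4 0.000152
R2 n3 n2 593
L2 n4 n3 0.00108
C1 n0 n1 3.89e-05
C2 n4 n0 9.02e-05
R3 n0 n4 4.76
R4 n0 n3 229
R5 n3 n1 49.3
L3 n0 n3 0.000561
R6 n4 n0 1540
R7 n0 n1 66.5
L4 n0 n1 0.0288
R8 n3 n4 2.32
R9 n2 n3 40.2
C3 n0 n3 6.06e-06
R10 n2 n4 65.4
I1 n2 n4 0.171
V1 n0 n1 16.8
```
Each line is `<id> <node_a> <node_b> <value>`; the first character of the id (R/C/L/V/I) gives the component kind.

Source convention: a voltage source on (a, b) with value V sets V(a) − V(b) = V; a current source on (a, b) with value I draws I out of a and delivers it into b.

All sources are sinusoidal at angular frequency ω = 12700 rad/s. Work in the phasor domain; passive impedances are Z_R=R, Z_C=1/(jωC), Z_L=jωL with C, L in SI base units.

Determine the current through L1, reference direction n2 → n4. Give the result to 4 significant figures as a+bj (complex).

-0.3664-0.03924j A

MNA unknowns: 4 node voltages V₁..V_4 plus 1 source current (V1)
R1: Y=0.3953+0.000j on G[1,3]
L1: Y=0.000-0.5180j on G[2,4]
R2: Y=0.001686+0.000j on G[3,2]
L2: Y=0.000-0.07291j on G[4,3]
C1: Y=0.000+0.4940j on G[0,1]
C2: Y=0.000+1.146j on G[4,0]
R3: Y=0.2101+0.000j on G[0,4]
R4: Y=0.004367+0.000j on G[0,3]
R5: Y=0.02028+0.000j on G[3,1]
L3: Y=0.000-0.1404j on G[0,3]
R6: Y=0.0006494+0.000j on G[4,0]
R7: Y=0.01504+0.000j on G[0,1]
L4: Y=0.000-0.002734j on G[0,1]
R8: Y=0.4310+0.000j on G[3,4]
R9: Y=0.02488+0.000j on G[2,3]
C3: Y=0.000+0.07696j on G[0,3]
R10: Y=0.01529+0.000j on G[2,4]
I1: z[2]−=0.171, z[4]+=0.171
V1: row V0−V1=16.8, i_V1 at 0,1
solve → V1=-16.80+0.000j, V2=-1.008+2.151j, V3=-8.323+0.2667j, V4=-1.084+2.859j
aux → i_V1=-3.775-8.365j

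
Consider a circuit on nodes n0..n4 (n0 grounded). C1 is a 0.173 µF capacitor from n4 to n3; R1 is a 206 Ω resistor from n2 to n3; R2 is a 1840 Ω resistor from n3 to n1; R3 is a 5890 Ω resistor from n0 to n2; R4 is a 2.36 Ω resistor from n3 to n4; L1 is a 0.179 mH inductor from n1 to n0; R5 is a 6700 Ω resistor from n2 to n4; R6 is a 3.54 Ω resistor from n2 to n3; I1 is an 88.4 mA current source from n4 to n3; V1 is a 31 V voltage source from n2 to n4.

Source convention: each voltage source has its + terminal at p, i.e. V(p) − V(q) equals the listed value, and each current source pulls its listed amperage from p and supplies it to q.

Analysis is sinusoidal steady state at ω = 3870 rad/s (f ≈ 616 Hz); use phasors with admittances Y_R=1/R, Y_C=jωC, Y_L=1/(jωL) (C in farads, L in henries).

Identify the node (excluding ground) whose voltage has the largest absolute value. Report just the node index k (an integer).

4

MNA unknowns: 4 node voltages V₁..V_4 plus 1 source current (V1)
C1: Y=0.000+0.0006695j on G[4,3]
R1: Y=0.004854+0.000j on G[2,3]
R2: Y=0.0005435+0.000j on G[3,1]
R3: Y=0.0001698+0.000j on G[0,2]
R4: Y=0.4237+0.000j on G[3,4]
L1: Y=0.000-1.444j on G[1,0]
R5: Y=0.0001493+0.000j on G[2,4]
R6: Y=0.2825+0.000j on G[2,3]
I1: z[4]−=0.0884, z[3]+=0.0884
V1: row V2−V4=31, i_V1 at 2,4
solve → V1=9.203e-07-0.001644j, V2=13.98+0.007825j, V3=-4.367-0.004088j, V4=-17.02+0.007825j
aux → i_V1=-5.278-0.003424j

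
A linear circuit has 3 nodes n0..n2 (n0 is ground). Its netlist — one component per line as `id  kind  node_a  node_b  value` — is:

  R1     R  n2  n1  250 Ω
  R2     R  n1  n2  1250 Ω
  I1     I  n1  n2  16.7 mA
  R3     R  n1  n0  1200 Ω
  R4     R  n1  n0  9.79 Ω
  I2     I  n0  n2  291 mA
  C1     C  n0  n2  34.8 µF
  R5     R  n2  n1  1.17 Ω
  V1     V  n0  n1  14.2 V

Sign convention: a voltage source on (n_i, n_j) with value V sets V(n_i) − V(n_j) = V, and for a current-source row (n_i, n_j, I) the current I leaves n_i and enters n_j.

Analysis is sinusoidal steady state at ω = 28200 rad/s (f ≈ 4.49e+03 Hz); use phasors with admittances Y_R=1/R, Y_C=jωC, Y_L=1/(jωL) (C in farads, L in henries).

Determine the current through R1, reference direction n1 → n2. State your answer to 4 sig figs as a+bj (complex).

MNA unknowns: 2 node voltages V₁..V_2 plus 1 source current (V1)
R1: Y=0.004000+0.000j on G[2,1]
R2: Y=0.0008000+0.000j on G[1,2]
I1: z[1]−=0.0167, z[2]+=0.0167
R3: Y=0.0008333+0.000j on G[1,0]
R4: Y=0.1021+0.000j on G[1,0]
I2: z[0]−=0.291, z[2]+=0.291
C1: Y=0.000+0.9814j on G[0,2]
R5: Y=0.8547+0.000j on G[2,1]
V1: row V0−V1=14.2, i_V1 at 0,1
solve → V1=-14.20+0.000j, V2=-6.009+6.861j
aux → i_V1=-8.486-5.897j

-0.03277-0.02744j A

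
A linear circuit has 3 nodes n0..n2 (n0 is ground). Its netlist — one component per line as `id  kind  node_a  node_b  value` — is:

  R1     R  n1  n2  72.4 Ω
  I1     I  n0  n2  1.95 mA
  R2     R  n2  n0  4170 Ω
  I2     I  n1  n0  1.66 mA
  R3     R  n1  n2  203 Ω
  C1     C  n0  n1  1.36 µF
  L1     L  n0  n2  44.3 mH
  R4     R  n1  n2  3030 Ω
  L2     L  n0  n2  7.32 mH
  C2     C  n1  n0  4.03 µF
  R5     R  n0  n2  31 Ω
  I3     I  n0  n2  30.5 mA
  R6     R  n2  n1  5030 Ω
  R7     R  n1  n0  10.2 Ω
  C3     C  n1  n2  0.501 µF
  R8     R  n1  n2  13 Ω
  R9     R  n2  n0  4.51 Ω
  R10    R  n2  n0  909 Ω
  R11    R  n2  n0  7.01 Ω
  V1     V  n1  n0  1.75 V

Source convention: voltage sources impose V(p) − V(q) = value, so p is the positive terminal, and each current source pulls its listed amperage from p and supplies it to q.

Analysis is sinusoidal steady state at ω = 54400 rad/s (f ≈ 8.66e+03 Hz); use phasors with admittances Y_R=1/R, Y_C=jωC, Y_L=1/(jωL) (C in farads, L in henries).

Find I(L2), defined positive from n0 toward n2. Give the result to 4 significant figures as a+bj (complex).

Element admittances at ω=54400 rad/s:
  Y(R1) = 0.01381+0.000j S between n1,n2
  I1: injects 0.00195 A into n2 (from n0)
  Y(R2) = 0.0002398+0.000j S between n2,n0
  I2: injects 0.00166 A into n0 (from n1)
  Y(R3) = 0.004926+0.000j S between n1,n2
  Y(C1) = 0.000+0.07398j S between n0,n1
  Y(L1) = 0.000-0.0004150j S between n0,n2
  Y(R4) = 0.0003300+0.000j S between n1,n2
  Y(L2) = 0.000-0.002511j S between n0,n2
  Y(C2) = 0.000+0.2192j S between n1,n0
  Y(R5) = 0.03226+0.000j S between n0,n2
  I3: injects 0.0305 A into n2 (from n0)
  Y(R6) = 0.0001988+0.000j S between n2,n1
  Y(R7) = 0.09804+0.000j S between n1,n0
  Y(C3) = 0.000+0.02725j S between n1,n2
  Y(R8) = 0.07692+0.000j S between n1,n2
  Y(R9) = 0.2217+0.000j S between n2,n0
  Y(R10) = 0.001100+0.000j S between n2,n0
  Y(R11) = 0.1427+0.000j S between n2,n0
  V1: constraint V(n1)−V(n0) = 1.75
Assemble and solve the 3×3 MNA system:
  V(n1)=1.750+0.000j  V(n2)=0.4101+0.07633j
  i(V1)=-0.3042-0.5423j

-0.0001917+0.001030j A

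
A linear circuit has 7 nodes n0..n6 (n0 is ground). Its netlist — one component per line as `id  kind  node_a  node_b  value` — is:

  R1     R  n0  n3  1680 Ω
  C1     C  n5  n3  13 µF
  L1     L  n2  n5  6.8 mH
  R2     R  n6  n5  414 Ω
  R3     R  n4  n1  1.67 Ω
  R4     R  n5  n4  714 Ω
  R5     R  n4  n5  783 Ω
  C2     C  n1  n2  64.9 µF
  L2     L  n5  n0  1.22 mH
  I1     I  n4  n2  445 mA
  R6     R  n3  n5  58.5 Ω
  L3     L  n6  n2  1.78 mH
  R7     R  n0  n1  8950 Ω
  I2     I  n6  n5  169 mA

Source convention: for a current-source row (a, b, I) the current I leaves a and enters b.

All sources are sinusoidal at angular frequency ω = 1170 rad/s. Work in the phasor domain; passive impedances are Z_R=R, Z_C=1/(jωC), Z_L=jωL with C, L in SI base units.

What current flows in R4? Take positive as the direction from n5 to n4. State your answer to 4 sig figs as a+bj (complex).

0.001172-0.006279j A

MNA unknowns: 6 node voltages V₁..V_6
R1: Y=0.0005952+0.000j on G[0,3]
C1: Y=0.000+0.01521j on G[5,3]
L1: Y=0.000-0.1257j on G[2,5]
R2: Y=0.002415+0.000j on G[6,5]
R3: Y=0.5988+0.000j on G[4,1]
R4: Y=0.001401+0.000j on G[5,4]
R5: Y=0.001277+0.000j on G[4,5]
C2: Y=0.000+0.07593j on G[1,2]
L2: Y=0.000-0.7006j on G[5,0]
I1: z[4]−=0.445, z[2]+=0.445
R6: Y=0.01709+0.000j on G[3,5]
L3: Y=0.000-0.4802j on G[6,2]
R7: Y=0.0001117+0.000j on G[0,1]
I2: z[6]−=0.169, z[5]+=0.169
solve → V1=-0.09677+4.503j, V2=0.06794-1.328j, V3=0.0007040+2.650e-05j, V4=-0.8362+4.483j, V5=0.0007182+1.484e-05j, V6=0.05949-1.680j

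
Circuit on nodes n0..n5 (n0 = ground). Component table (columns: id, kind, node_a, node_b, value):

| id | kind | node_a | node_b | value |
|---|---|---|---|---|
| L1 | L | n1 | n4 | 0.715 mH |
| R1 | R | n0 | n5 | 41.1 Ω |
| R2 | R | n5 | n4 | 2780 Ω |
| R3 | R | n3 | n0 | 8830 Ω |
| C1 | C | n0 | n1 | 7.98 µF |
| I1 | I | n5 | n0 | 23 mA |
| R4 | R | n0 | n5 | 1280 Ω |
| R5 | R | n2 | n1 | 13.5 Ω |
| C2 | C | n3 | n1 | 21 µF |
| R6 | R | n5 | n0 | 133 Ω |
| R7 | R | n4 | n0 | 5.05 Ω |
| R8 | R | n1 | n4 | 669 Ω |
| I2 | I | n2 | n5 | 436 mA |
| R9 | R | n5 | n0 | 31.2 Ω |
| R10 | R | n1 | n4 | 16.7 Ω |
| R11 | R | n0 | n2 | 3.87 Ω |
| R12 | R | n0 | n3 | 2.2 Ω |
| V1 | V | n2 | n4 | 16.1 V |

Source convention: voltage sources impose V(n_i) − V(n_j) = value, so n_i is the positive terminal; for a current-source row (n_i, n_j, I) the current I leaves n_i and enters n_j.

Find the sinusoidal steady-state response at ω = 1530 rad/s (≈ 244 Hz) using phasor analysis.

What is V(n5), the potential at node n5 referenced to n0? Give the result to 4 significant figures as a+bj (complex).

Apply KCL at each of the 5 non-ground nodes and solve the resulting linear system.
Node n1: branches {L1, C1, R5, C2, R8, R10} → V_1 = -10.03+2.444j
Node n2: branches {R5, I2, R11, V1} → V_2 = 6.329+0.9580j
Node n3: branches {R3, C2, R12} → V_3 = -0.2217-0.6931j
Node n4: branches {L1, R2, R7, R8, R10, V1} → V_4 = -9.771+0.9580j
Node n5: branches {R1, R2, I1, R4, R6, I2, R9} → V_5 = 6.296+0.005298j
Source currents: i(V1)=-3.283-0.1375j

6.296+0.005298j V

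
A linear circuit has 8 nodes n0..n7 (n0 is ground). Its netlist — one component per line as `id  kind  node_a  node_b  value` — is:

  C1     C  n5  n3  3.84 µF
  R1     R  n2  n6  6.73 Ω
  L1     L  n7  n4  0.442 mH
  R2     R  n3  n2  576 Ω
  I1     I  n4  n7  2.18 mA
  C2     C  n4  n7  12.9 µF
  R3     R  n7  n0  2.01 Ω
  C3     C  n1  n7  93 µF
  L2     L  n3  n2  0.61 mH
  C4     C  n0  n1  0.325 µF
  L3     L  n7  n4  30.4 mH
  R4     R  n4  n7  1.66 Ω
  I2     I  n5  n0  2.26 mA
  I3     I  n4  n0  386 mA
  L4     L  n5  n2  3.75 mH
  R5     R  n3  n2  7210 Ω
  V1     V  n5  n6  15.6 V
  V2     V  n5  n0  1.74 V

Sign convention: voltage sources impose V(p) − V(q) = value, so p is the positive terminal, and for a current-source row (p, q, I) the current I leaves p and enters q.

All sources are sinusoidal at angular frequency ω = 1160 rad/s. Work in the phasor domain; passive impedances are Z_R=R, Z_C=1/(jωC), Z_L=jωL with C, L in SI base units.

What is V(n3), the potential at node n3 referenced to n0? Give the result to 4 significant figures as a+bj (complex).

-3.000-7.191j V

MNA unknowns: 7 node voltages V₁..V_7 plus 2 source currents (V1, V2)
C1: Y=0.000+0.004454j on G[5,3]
R1: Y=0.1486+0.000j on G[2,6]
L1: Y=0.000-1.950j on G[7,4]
R2: Y=0.001736+0.000j on G[3,2]
I1: z[4]−=0.00218, z[7]+=0.00218
C2: Y=0.000+0.01496j on G[4,7]
R3: Y=0.4975+0.000j on G[7,0]
C3: Y=0.000+0.1079j on G[1,7]
L2: Y=0.000-1.413j on G[3,2]
C4: Y=0.000+0.0003770j on G[0,1]
L3: Y=0.000-0.02836j on G[7,4]
R4: Y=0.6024+0.000j on G[4,7]
I2: z[5]−=0.00226, z[0]+=0.00226
I3: z[4]−=0.386, z[0]+=0.386
L4: Y=0.000-0.2299j on G[5,2]
R5: Y=0.0001387+0.000j on G[3,2]
V1: row V5−V6=15.6, i_V1 at 5,6
V2: row V5−V0=1.74, i_V2 at 5,0
solve → V1=-0.7732+0.0005838j, V2=-2.985-7.168j, V3=-3.000-7.191j, V4=-0.8313-0.1801j, V5=1.740+0.000j, V6=-13.86+0.000j, V7=-0.7759+0.0005859j
aux → i_V1=-1.616+1.065j, i_V2=-0.002260+0.000j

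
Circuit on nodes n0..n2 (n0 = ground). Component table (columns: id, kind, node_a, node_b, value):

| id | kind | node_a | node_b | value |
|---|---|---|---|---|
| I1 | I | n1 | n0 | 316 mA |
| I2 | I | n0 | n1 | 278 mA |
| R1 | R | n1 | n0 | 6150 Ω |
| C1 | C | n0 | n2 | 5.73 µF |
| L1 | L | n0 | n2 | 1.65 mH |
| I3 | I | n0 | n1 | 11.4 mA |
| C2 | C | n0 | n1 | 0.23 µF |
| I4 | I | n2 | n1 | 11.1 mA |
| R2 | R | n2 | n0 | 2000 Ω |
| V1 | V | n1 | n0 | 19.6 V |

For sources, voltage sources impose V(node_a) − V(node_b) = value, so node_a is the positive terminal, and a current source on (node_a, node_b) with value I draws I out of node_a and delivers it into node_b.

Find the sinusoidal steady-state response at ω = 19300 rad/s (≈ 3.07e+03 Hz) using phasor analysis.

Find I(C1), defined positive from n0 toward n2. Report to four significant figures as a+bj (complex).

0.01550+9.788e-05j A

MNA unknowns: 2 node voltages V₁..V_2 plus 1 source current (V1)
I1: z[1]−=0.316, z[0]+=0.316
I2: z[0]−=0.278, z[1]+=0.278
R1: Y=0.0001626+0.000j on G[1,0]
C1: Y=0.000+0.1106j on G[0,2]
L1: Y=0.000-0.03140j on G[0,2]
I3: z[0]−=0.0114, z[1]+=0.0114
C2: Y=0.000+0.004439j on G[0,1]
I4: z[2]−=0.0111, z[1]+=0.0111
R2: Y=0.0005000+0.000j on G[2,0]
V1: row V1−V0=19.6, i_V1 at 1,0
solve → V1=19.60+0.000j, V2=-0.0008851+0.1402j
aux → i_V1=-0.01869-0.08700j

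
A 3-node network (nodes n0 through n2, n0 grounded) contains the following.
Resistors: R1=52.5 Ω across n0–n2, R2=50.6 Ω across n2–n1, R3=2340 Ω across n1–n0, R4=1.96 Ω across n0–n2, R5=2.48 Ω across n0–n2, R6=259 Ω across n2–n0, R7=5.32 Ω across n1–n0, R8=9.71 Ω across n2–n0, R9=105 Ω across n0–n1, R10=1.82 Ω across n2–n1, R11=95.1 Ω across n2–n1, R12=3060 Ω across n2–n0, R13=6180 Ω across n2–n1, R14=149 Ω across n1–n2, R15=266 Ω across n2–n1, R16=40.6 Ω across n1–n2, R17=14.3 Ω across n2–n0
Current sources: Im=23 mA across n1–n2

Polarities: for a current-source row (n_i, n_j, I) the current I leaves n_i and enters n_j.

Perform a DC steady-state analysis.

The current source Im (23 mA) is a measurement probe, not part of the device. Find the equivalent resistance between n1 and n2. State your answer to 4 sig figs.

Element admittances at DC:
  Y(R1) = 0.01905 S between n0,n2
  Y(R2) = 0.01976 S between n2,n1
  Y(R3) = 0.0004274 S between n1,n0
  Y(R4) = 0.5102 S between n0,n2
  Y(R5) = 0.4032 S between n0,n2
  Y(R6) = 0.003861 S between n2,n0
  Y(R7) = 0.1880 S between n1,n0
  Y(R8) = 0.1030 S between n2,n0
  Y(R9) = 0.009524 S between n0,n1
  Y(R10) = 0.5495 S between n2,n1
  Y(R11) = 0.01052 S between n2,n1
  Y(R12) = 0.0003268 S between n2,n0
  Y(R13) = 0.0001618 S between n2,n1
  Y(R14) = 0.006711 S between n1,n2
  Y(R15) = 0.003759 S between n2,n1
  Y(R16) = 0.02463 S between n1,n2
  Y(R17) = 0.06993 S between n2,n0
  Im: injects 0.023 A into n2 (from n1)
Assemble and solve the 2×2 MNA system:
  V(n1)=-0.02493  V(n2)=0.004447

R_eq = 1.277 Ω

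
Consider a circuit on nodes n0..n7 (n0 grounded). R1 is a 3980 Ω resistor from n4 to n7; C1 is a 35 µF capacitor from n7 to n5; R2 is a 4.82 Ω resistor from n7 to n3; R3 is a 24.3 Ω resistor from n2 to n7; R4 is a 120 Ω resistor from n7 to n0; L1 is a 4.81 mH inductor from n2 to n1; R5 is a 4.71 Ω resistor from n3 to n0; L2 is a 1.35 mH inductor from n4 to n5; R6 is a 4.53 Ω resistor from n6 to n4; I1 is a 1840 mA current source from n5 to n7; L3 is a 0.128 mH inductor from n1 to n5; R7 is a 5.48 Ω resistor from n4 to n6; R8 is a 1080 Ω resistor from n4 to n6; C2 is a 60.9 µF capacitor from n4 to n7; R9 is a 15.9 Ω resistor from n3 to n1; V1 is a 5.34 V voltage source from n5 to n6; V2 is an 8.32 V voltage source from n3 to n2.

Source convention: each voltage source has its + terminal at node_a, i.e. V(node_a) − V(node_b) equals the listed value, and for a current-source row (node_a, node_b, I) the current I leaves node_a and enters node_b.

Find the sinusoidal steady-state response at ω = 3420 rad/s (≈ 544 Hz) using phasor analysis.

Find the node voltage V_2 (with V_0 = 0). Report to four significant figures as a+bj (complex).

-8.223+0.001627j V

Apply KCL at each of the 7 non-ground nodes and solve the resulting linear system.
Node n1: branches {L1, L3, R9} → V_1 = -1.400+6.772j
Node n2: branches {R3, L1, V2} → V_2 = -8.223+0.001627j
Node n3: branches {R2, R5, R9, V2} → V_3 = 0.09710+0.001627j
Node n4: branches {R1, L2, R6, R7, R8, C2} → V_4 = -3.149+6.320j
Node n5: branches {C1, L2, I1, L3, V1} → V_5 = -1.405+6.911j
Node n6: branches {R6, R7, R8, V1} → V_6 = -6.745+6.911j
Node n7: branches {R1, C1, R2, R3, R4, I1, C2} → V_7 = -2.474-0.04145j
Source currents: i(V1)=-1.453+0.2388j, i(V2)=-0.6482+0.4165j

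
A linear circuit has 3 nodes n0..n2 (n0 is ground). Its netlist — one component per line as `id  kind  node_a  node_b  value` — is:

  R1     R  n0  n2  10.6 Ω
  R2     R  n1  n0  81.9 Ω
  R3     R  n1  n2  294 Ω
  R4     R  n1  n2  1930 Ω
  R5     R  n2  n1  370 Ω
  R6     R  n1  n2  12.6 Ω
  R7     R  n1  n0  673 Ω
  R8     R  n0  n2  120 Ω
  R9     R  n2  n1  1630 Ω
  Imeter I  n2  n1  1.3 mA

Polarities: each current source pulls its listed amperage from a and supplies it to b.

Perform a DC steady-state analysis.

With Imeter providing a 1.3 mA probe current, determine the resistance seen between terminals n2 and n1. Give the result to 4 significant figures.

Apply KCL at each of the 2 non-ground nodes and solve the resulting linear system.
Node n1: branches {R2, R3, R4, R5, R6, R7, R9, Imeter} → V_1 = 0.01162
Node n2: branches {R1, R3, R4, R5, R6, R8, R9, Imeter} → V_2 = -0.001550

R_eq = 10.13 Ω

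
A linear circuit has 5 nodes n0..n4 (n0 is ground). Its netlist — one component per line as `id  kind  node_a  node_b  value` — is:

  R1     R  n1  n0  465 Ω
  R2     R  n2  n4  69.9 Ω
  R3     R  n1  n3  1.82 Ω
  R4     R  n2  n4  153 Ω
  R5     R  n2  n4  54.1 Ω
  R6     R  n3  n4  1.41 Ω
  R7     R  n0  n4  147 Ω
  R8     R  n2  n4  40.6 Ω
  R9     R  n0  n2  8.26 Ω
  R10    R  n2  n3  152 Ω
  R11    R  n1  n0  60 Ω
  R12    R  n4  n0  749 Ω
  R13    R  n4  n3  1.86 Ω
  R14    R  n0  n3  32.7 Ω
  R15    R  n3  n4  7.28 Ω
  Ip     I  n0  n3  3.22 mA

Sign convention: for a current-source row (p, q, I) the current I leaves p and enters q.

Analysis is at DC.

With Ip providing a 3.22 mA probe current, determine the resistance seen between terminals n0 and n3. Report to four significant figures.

R_eq = 10.02 Ω

Apply KCL at each of the 4 non-ground nodes and solve the resulting linear system.
Node n1: branches {R1, R3, R11} → V_1 = 0.03118
Node n2: branches {R2, R4, R5, R8, R9, R10} → V_2 = 0.01151
Node n3: branches {R3, R6, R10, R13, R14, R15, Ip} → V_3 = 0.03225
Node n4: branches {R2, R4, R5, R6, R7, R8, R12, R13, R15} → V_4 = 0.03116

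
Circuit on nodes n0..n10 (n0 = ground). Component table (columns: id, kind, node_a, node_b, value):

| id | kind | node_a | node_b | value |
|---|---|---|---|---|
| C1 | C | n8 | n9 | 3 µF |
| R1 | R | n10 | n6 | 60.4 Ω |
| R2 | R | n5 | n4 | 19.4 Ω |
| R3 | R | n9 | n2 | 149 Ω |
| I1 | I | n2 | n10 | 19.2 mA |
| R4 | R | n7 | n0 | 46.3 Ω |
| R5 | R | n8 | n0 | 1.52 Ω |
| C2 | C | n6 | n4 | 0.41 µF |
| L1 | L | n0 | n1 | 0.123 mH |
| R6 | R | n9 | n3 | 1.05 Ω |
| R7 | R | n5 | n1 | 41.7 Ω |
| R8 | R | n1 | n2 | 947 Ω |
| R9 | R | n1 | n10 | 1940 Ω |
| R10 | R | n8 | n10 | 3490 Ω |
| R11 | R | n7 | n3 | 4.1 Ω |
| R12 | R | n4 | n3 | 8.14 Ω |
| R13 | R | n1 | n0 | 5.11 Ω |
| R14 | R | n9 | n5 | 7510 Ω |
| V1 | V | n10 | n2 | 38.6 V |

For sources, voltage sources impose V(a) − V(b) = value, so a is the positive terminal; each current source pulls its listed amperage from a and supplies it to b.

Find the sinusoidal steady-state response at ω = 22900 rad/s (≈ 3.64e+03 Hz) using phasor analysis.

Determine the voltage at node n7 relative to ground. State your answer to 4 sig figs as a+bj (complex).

Apply KCL at each of the 10 non-ground nodes and solve the resulting linear system.
Node n1: branches {L1, R7, R8, R9, R13} → V_1 = 0.01081+0.01131j
Node n2: branches {R3, I1, R8, V1} → V_2 = -20.21-9.381j
Node n3: branches {R6, R11, R12} → V_3 = 0.1039+0.2573j
Node n4: branches {R2, C2, R12} → V_4 = 1.113+0.8149j
Node n5: branches {R2, R7, R14} → V_5 = 0.7616+0.5591j
Node n6: branches {R1, C2} → V_6 = 9.813-14.31j
Node n7: branches {R4, R11} → V_7 = 0.09549+0.2364j
Node n8: branches {C1, R5, R10} → V_8 = -0.01245-0.005292j
Node n9: branches {C1, R3, R6, R14} → V_9 = -0.02403+0.1907j
Node n10: branches {R1, I1, R9, R10, V1} → V_10 = 18.39-9.381j
Source currents: i(V1)=-0.1376-0.07416j

0.09549+0.2364j V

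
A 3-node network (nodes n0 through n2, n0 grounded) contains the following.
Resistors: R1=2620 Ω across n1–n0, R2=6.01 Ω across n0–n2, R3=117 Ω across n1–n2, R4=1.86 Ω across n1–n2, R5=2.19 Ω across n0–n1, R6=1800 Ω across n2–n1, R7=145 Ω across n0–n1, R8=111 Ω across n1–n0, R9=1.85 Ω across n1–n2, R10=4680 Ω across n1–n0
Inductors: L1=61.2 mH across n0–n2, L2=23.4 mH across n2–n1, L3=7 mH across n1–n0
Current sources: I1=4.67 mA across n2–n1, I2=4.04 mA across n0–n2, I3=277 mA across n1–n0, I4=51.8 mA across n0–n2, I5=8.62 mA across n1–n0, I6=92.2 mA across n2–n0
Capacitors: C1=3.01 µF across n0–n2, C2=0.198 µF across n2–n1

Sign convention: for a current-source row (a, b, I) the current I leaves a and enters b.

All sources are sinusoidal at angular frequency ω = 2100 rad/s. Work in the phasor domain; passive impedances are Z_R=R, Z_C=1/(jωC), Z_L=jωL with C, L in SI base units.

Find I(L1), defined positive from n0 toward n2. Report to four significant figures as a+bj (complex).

0.0003840-0.003672j A

Apply KCL at each of the 2 non-ground nodes and solve the resulting linear system.
Node n1: branches {R1, I1, R3, R4, I3, L2, R5, R6, L3, R7, I5, R8, C2, R9, R10} → V_1 = -0.5063-0.05689j
Node n2: branches {L1, I1, I2, R2, R3, R4, C1, L2, I4, R6, C2, R9, I6} → V_2 = -0.4719-0.04935j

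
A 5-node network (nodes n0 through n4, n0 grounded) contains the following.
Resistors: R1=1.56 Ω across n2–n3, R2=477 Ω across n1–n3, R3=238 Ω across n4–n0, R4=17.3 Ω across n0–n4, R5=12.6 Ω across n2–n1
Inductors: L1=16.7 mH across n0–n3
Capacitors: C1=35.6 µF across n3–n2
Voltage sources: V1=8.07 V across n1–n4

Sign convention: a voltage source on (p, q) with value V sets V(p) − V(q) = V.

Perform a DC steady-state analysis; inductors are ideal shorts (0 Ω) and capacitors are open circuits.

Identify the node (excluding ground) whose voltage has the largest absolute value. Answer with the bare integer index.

4

Apply KCL at each of the 4 non-ground nodes and solve the resulting linear system.
Node n1: branches {R2, R5, V1} → V_1 = 3.714
Node n2: branches {R1, C1, R5} → V_2 = 0.4092
Node n3: branches {R1, L1, R2, C1} → V_3 = 0.000
Node n4: branches {R3, R4, V1} → V_4 = -4.356
Source currents: i(L1)=-0.2701, i(V1)=-0.2701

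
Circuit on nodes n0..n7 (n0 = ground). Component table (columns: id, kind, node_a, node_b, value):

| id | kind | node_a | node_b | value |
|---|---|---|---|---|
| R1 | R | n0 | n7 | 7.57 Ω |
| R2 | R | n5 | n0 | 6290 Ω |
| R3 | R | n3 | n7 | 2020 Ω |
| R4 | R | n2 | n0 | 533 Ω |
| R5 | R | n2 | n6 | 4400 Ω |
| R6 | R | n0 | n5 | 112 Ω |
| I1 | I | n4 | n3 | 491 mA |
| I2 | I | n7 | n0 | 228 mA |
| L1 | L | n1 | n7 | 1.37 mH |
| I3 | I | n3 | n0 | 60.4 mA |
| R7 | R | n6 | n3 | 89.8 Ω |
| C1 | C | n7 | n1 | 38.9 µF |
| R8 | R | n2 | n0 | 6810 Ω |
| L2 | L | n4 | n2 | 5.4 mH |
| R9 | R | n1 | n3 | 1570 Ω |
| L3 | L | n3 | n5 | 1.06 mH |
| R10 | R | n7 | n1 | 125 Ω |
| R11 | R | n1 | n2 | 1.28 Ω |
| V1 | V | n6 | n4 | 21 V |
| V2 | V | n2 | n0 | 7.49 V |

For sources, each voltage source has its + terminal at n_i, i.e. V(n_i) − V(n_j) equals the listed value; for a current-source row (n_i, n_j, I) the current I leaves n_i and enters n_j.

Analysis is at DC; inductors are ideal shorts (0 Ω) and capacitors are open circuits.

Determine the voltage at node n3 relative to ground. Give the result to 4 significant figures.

35.35 V

Apply KCL at each of the 7 non-ground nodes and solve the resulting linear system.
Node n1: branches {L1, C1, R9, R10, R11} → V_1 = 6.193
Node n2: branches {R4, R5, R8, L2, R11, V2} → V_2 = 7.490
Node n3: branches {R3, I1, I3, R7, R9, L3} → V_3 = 35.35
Node n4: branches {I1, L2, V1} → V_4 = 7.490
Node n5: branches {R2, R6, L3} → V_5 = 35.35
Node n6: branches {R5, R7, V1} → V_6 = 28.49
Node n7: branches {R1, R3, I2, L1, C1, R10} → V_7 = 6.193
Source currents: i(L1)=1.032, i(L2)=-0.4194, i(L3)=0.3212, i(V1)=0.07160, i(V2)=-1.443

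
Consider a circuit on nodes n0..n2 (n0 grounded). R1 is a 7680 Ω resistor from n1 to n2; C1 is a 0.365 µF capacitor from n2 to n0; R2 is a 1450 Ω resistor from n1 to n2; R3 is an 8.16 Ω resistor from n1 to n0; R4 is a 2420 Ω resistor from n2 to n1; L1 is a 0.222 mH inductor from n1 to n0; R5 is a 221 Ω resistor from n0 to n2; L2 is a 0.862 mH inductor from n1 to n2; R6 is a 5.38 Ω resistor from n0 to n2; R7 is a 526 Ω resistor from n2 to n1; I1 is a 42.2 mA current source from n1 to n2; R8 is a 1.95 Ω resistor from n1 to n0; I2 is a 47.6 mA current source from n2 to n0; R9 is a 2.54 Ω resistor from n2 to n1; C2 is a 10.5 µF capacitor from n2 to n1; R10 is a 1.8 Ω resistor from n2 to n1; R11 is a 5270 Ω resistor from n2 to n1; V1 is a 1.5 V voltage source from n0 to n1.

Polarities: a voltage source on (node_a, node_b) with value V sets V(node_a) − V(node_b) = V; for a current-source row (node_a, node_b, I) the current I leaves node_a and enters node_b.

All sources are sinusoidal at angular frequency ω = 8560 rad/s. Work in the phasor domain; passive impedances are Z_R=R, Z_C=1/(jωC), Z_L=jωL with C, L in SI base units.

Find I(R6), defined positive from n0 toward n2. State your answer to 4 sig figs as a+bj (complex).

Apply KCL at each of the 2 non-ground nodes and solve the resulting linear system.
Node n1: branches {R1, R2, R3, R4, L1, L2, R7, I1, R8, R9, C2, R10, R11, V1} → V_1 = -1.500+0.000j
Node n2: branches {R1, C1, R2, R4, R5, L2, R6, R7, I1, I2, R9, C2, R10, R11} → V_2 = -1.255+0.01320j
Source currents: i(V1)=-1.145+0.7879j

0.2333-0.002454j A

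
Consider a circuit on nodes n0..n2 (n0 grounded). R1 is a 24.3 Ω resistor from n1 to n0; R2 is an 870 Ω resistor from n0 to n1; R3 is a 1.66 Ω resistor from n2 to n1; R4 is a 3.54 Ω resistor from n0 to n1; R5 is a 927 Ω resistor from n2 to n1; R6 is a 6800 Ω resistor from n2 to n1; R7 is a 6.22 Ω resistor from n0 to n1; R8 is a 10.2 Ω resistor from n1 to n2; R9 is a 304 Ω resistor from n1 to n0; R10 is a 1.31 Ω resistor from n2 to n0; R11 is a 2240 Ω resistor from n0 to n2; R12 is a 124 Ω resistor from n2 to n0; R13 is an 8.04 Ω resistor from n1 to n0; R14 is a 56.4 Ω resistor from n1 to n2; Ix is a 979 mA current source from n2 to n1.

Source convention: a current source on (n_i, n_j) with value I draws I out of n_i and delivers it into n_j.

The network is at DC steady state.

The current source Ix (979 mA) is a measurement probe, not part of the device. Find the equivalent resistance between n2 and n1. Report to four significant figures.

R_eq = 0.9424 Ω

Apply KCL at each of the 2 non-ground nodes and solve the resulting linear system.
Node n1: branches {R1, R2, R3, R4, R5, R6, R7, R8, R9, R13, R14, Ix} → V_1 = 0.5141
Node n2: branches {R3, R5, R6, R8, R10, R11, R12, R14, Ix} → V_2 = -0.4085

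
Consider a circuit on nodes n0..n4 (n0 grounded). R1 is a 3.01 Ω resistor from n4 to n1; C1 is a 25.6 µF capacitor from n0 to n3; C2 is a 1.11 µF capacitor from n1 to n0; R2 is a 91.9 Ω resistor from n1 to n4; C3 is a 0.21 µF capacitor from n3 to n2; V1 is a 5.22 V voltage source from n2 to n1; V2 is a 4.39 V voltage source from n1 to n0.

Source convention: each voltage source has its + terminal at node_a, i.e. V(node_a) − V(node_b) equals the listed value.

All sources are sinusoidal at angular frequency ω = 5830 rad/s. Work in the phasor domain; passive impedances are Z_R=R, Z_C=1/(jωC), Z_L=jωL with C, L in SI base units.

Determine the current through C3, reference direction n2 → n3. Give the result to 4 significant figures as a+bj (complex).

MNA unknowns: 4 node voltages V₁..V_4 plus 2 source currents (V1, V2)
R1: Y=0.3322+0.000j on G[4,1]
C1: Y=0.000+0.1492j on G[0,3]
C2: Y=0.000+0.006471j on G[1,0]
R2: Y=0.01088+0.000j on G[1,4]
C3: Y=0.000+0.001224j on G[3,2]
V1: row V2−V1=5.22, i_V1 at 2,1
V2: row V1−V0=4.39, i_V2 at 1,0
solve → V1=4.390+0.000j, V2=9.610+0.000j, V3=0.07819+0.000j, V4=4.390+0.000j
aux → i_V1=0.000-0.01167j, i_V2=0.000-0.04008j

0.000+0.01167j A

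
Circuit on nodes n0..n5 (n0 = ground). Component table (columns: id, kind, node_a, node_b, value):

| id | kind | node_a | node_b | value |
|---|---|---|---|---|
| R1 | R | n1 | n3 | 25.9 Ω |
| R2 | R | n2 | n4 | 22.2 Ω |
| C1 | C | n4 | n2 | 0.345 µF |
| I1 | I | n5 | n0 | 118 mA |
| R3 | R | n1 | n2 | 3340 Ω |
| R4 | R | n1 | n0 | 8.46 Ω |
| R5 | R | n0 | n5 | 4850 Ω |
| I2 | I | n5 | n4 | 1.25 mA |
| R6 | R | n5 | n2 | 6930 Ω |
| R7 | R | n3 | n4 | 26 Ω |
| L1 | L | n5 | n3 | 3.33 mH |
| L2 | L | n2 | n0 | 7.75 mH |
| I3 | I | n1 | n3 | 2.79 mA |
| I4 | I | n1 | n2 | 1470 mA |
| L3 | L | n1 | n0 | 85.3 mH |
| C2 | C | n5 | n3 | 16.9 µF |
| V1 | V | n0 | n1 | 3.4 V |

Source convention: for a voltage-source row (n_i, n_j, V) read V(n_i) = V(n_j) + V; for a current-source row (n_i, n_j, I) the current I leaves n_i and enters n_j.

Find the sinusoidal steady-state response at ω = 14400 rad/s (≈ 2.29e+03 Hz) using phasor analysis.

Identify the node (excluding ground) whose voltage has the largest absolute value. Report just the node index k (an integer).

2

Apply KCL at each of the 5 non-ground nodes and solve the resulting linear system.
Node n1: branches {R1, R3, R4, I3, I4, L3, V1} → V_1 = -3.400+0.000j
Node n2: branches {R2, C1, R3, R6, L2, I4} → V_2 = 72.39+44.11j
Node n3: branches {R1, R7, L1, I3, C2} → V_3 = 20.75+16.37j
Node n4: branches {R2, C1, I2, R7} → V_4 = 47.95+32.79j
Node n5: branches {I1, R5, I2, R6, L1, C2} → V_5 = 20.76+16.89j
Source currents: i(V1)=0.1156-0.6424j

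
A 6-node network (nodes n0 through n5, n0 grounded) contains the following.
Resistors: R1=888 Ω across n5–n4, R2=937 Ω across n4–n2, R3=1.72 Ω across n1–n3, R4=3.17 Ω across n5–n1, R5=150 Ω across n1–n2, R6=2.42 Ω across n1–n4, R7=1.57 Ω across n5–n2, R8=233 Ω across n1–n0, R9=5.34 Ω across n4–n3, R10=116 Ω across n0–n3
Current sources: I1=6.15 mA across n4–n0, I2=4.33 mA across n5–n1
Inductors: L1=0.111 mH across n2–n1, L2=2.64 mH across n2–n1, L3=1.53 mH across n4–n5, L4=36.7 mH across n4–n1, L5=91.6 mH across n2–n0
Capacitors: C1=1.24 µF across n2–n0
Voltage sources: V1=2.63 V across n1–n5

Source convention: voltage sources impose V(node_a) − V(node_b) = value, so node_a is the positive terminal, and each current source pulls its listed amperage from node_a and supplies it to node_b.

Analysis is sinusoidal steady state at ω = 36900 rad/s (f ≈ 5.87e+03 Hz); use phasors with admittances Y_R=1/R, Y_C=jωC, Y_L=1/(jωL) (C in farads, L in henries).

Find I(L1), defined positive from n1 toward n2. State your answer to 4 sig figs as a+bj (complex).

0.2065-0.5419j A

MNA unknowns: 5 node voltages V₁..V_5 plus 1 source current (V1)
R1: Y=0.001126+0.000j on G[5,4]
R2: Y=0.001067+0.000j on G[4,2]
R3: Y=0.5814+0.000j on G[1,3]
R4: Y=0.3155+0.000j on G[5,1]
I1: z[4]−=0.00615, z[0]+=0.00615
L1: Y=0.000-0.2441j on G[2,1]
R5: Y=0.006667+0.000j on G[1,2]
L2: Y=0.000-0.01027j on G[2,1]
C1: Y=0.000+0.04576j on G[2,0]
L3: Y=0.000-0.01771j on G[4,5]
R6: Y=0.4132+0.000j on G[1,4]
L4: Y=0.000-0.0007384j on G[4,1]
I2: z[5]−=0.00433, z[1]+=0.00433
R7: Y=0.6369+0.000j on G[5,2]
R8: Y=0.004292+0.000j on G[1,0]
L5: Y=0.000-0.0002959j on G[2,0]
R9: Y=0.1873+0.000j on G[4,3]
R10: Y=0.008621+0.000j on G[0,3]
V1: row V1−V5=2.63, i_V1 at 1,5
solve → V1=1.797+1.487j, V2=-0.4225+0.6405j, V3=1.770+1.488j, V4=1.767+1.562j, V5=-0.8331+1.487j
aux → i_V1=-1.091+0.5848j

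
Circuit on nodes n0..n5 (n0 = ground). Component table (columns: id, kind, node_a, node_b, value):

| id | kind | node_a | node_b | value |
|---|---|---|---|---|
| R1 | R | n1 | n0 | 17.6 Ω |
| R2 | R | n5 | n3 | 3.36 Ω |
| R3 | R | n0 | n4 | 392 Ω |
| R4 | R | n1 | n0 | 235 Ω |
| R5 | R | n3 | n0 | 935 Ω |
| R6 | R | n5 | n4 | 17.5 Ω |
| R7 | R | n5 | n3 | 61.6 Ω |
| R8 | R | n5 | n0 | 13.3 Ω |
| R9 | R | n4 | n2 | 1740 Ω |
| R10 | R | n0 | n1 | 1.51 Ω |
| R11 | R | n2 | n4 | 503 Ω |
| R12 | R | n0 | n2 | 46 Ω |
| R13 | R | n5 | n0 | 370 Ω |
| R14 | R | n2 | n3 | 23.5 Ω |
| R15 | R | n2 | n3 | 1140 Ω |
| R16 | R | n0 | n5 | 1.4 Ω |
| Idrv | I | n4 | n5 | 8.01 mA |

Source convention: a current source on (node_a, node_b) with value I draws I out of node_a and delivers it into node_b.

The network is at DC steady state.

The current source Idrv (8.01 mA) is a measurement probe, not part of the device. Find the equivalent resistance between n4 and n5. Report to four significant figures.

MNA unknowns: 5 node voltages V₁..V_5
R1: Y=0.05682 on G[1,0]
R2: Y=0.2976 on G[5,3]
R3: Y=0.002551 on G[0,4]
R4: Y=0.004255 on G[1,0]
R5: Y=0.001070 on G[3,0]
R6: Y=0.05714 on G[5,4]
R7: Y=0.01623 on G[5,3]
R8: Y=0.07519 on G[5,0]
R9: Y=0.0005747 on G[4,2]
R10: Y=0.6623 on G[0,1]
R11: Y=0.001988 on G[2,4]
R12: Y=0.02174 on G[0,2]
R13: Y=0.002703 on G[5,0]
R14: Y=0.04255 on G[2,3]
R15: Y=0.0008772 on G[2,3]
R16: Y=0.7143 on G[0,5]
Idrv: z[4]−=0.00801, z[5]+=0.00801
solve → V1=0.000, V2=-0.004932, V3=-0.0001170, V4=-0.1284, V5=0.0005489

R_eq = 16.09 Ω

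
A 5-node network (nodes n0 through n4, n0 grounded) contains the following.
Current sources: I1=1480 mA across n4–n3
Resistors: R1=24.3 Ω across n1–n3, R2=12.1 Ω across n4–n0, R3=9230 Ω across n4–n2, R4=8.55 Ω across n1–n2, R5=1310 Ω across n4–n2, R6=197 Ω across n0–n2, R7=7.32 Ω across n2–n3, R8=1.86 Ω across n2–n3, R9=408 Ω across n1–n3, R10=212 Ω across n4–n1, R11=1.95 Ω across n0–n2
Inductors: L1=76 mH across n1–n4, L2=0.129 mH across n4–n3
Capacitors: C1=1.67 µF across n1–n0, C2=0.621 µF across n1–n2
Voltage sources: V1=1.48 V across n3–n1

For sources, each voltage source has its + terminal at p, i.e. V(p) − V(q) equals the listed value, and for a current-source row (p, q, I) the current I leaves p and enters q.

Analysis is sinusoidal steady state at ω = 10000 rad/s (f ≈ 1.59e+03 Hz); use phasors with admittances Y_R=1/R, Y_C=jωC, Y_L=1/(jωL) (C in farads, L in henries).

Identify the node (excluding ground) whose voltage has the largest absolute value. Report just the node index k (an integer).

4

MNA unknowns: 4 node voltages V₁..V_4 plus 1 source current (V1)
I1: z[4]−=1.48, z[3]+=1.48
R1: Y=0.04115+0.000j on G[1,3]
L1: Y=0.000-0.001316j on G[1,4]
R2: Y=0.08264+0.000j on G[4,0]
R3: Y=0.0001083+0.000j on G[4,2]
R4: Y=0.1170+0.000j on G[1,2]
R5: Y=0.0007634+0.000j on G[4,2]
R6: Y=0.005076+0.000j on G[0,2]
C1: Y=0.000+0.01670j on G[1,0]
R7: Y=0.1366+0.000j on G[2,3]
R8: Y=0.5376+0.000j on G[2,3]
C2: Y=0.000+0.006210j on G[1,2]
R9: Y=0.002451+0.000j on G[1,3]
L2: Y=0.000-0.7752j on G[4,3]
R10: Y=0.004717+0.000j on G[4,1]
R11: Y=0.5128+0.000j on G[0,2]
V1: row V3−V1=1.48, i_V1 at 3,1
solve → V1=-1.250+0.4632j, V2=0.005626+0.2728j, V3=0.2295+0.4632j, V4=0.05834-1.457j
aux → i_V1=-0.2240+0.004359j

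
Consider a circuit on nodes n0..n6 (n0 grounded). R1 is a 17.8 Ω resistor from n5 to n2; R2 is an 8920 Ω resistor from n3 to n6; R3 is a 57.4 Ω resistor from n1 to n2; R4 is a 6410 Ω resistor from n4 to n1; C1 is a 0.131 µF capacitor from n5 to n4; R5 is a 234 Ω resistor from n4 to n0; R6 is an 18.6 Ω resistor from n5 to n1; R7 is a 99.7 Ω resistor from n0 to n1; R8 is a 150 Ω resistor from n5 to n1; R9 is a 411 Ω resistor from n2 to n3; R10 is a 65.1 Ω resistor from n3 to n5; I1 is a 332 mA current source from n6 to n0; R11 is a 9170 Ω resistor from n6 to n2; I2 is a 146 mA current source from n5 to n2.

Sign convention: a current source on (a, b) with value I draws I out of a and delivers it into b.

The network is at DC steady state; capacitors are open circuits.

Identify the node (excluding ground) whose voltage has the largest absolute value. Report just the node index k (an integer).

Element admittances at DC:
  Y(R1) = 0.05618 S between n5,n2
  Y(R2) = 0.0001121 S between n3,n6
  Y(R3) = 0.01742 S between n1,n2
  Y(R4) = 0.0001560 S between n4,n1
  Y(C1) = 0.000 S between n5,n4
  Y(R5) = 0.004274 S between n4,n0
  Y(R6) = 0.05376 S between n5,n1
  Y(R7) = 0.01003 S between n0,n1
  Y(R8) = 0.006667 S between n5,n1
  Y(R9) = 0.002433 S between n2,n3
  Y(R10) = 0.01536 S between n3,n5
  I1: injects 0.332 A into n0 (from n6)
  Y(R11) = 0.0001091 S between n6,n2
  I2: injects 0.146 A into n2 (from n5)
Assemble and solve the 6×6 MNA system:
  V(n1)=-32.61  V(n2)=-36.52  V(n3)=-46.34  V(n4)=-1.149  V(n5)=-36.98  V(n6)=-1543

6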